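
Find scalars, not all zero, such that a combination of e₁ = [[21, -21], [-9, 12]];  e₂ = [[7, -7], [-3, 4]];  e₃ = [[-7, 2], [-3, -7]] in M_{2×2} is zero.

Pass to coordinate vectors relative to the basis {E₁₁, E₁₂, E₂₁, E₂₂}.
Row-reduce the matrix with e₁, e₂, e₃ as columns; the null space gives the coefficients.
A generator of the null space is (1, -3, 0).

e₁ - 3e₂ = 0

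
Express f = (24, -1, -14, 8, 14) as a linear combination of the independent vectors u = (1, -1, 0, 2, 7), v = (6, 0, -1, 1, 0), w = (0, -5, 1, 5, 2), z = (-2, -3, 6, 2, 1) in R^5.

Write f = c₁u + … + c₄z and equate components.
Back-substitution yields (c₁, …, c₄) = (2, 3, 1, -2).

f = 2u + 3v + w - 2z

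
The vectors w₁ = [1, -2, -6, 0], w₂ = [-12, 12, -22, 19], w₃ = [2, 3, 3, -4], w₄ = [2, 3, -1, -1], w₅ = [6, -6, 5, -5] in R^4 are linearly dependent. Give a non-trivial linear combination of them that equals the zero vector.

w₂ + 3w₃ - 3w₄ + 2w₅ = 0

Set up α₁w₁ + … + α₅w₅ = 0 and solve the homogeneous system.
A generator of the null space is (0, 1, 3, -3, 2).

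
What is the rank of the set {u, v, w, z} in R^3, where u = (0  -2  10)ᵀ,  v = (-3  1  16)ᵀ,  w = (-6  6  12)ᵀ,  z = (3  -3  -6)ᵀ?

rank 2

Form the matrix with u, v, w, z as columns and reduce.
Reduction leaves 2 leading entries, giving rank 2.
(With 4 elements in a 3-dimensional space the rank is at most 3.)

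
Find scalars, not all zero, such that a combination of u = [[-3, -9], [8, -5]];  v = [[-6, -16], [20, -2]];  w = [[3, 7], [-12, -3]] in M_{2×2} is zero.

u - v - w = 0

Pass to coordinate vectors relative to the basis {E₁₁, E₁₂, E₂₁, E₂₂}.
Write the vectors as columns of a matrix and find a nonzero vector in its null space.
A generator of the null space is (1, -1, -1).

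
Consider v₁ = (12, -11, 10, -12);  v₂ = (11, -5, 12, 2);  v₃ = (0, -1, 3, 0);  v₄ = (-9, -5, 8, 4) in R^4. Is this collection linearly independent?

linearly independent

Row-reduce the matrix whose columns are v₁, v₂, v₃, v₄.
The reduction yields 4 nonzero rows, so the rank is 4.
Since rank = 4 (the number of vectors), the set is linearly independent.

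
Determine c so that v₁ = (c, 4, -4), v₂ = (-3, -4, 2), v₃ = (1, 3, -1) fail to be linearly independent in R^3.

c = 8

The vectors are dependent exactly when the determinant of the matrix with rows v₁, v₂, v₃ vanishes.
Cofactor expansion gives det = 16 - 2*c.
This vanishes exactly when c = 8.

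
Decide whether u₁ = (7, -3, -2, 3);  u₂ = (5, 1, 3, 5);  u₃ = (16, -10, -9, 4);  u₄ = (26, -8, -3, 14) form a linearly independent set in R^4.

linearly dependent

Form the 4×4 matrix with these as columns; its determinant is 0.
A zero determinant means the columns are linearly dependent.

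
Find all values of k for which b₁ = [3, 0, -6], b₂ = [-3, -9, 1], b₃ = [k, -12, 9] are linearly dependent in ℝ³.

k = -47/6

The set is linearly dependent precisely when det[b₁; b₂; b₃] = 0.
The determinant works out to -54*k - 423.
Setting this to zero gives k = -47/6.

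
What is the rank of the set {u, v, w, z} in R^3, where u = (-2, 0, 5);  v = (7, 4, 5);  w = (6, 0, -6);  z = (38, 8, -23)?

3

Form the matrix with u, v, w, z as columns and reduce.
The echelon form has 3 nonzero rows, so the rank is 3.
(With 4 elements in a 3-dimensional space the rank is at most 3.)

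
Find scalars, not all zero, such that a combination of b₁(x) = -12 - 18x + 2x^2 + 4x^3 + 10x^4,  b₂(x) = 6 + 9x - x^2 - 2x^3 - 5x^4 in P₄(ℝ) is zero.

Write each element as a vector in ℝ⁵ using {1, x, …, x^4}.
Write the vectors as columns of a matrix and find a nonzero vector in its null space.
The free variable yields coefficients (1, 2) (any nonzero multiple also works).

b₁ + 2b₂ = 0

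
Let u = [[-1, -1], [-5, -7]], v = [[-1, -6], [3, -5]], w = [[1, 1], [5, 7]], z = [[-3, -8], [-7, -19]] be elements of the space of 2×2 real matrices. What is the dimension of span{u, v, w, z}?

Represent each element by its coordinate vector in ℝ⁴.
Row-reduce the 4×4 matrix with these as rows.
Exactly 2 pivots survive; hence the rank is 2.

2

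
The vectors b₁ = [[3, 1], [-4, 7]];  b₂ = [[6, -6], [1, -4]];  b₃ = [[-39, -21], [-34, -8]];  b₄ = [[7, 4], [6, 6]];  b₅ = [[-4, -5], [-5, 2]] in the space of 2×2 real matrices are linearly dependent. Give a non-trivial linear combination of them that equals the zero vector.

b₂ + b₃ + 3b₄ - 3b₅ = 0

Pass to coordinate vectors relative to the basis {E₁₁, E₁₂, E₂₁, E₂₂}.
Row-reduce the matrix with b₁, b₂, b₃, b₄, b₅ as columns; the null space gives the coefficients.
One solution (up to scaling) is (0, 1, 1, 3, -3).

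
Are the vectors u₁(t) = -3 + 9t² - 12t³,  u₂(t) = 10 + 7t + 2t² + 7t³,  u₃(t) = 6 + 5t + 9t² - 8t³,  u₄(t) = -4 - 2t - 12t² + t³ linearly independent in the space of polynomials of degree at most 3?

linearly independent

Write each element as a coordinate vector in ℝ⁴ using {1, t, …, t³}.
The matrix [u₁|u₂|u₃|u₄] has determinant 1971.
A nonzero determinant means the columns are linearly independent.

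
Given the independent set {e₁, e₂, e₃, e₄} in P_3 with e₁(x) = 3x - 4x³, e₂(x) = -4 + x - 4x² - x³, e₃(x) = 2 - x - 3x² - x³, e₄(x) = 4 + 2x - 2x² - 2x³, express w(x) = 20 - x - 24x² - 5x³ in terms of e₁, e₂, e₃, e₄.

w = -2e₁ + e₂ + 4e₃ + 4e₄

Take coordinate vectors relative to {1, x, …, x³}.
Write w = α₁e₁ + … + α₄e₄ and equate components.
Row-reducing the augmented matrix gives the unique coefficients (α₁, …, α₄) = (-2, 1, 4, 4).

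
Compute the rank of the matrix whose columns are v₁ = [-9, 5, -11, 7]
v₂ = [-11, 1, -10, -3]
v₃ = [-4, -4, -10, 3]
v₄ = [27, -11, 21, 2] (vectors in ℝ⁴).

3

Form the matrix with v₁, v₂, v₃, v₄ as columns and reduce.
Reduction leaves 3 leading entries, giving rank 3.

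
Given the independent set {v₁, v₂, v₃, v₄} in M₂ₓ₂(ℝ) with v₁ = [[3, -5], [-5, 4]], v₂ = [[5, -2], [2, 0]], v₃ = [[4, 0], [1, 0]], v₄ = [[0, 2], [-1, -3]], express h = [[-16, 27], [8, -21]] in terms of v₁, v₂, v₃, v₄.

Identify each element with its coordinate vector in ℝ⁴ via {E₁₁, E₁₂, E₂₁, E₂₂}.
Since v₁, v₂, v₃, v₄ are independent, the coefficients expressing h are uniquely determined by a linear system.
Back-substitution yields (α₁, …, α₄) = (-3, -3, 2, 3).

h = -3v₁ - 3v₂ + 2v₃ + 3v₄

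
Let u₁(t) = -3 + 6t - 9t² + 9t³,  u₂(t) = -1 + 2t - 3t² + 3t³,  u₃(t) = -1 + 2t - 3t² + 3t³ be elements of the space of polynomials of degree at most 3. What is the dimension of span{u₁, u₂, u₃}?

dim = 1

Pass to coordinate vectors with respect to the basis {1, t, …, t³}.
Form the matrix with u₁, u₂, u₃ as columns and reduce.
Reduction leaves 1 leading entry, giving rank 1.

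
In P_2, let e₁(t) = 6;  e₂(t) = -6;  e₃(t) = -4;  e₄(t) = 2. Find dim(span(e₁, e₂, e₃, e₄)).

Use coordinates relative to {1, t, t²}.
Row-reduce the 4×3 matrix with these as rows.
The echelon form has 1 nonzero row, so the rank is 1.
(With 4 elements in a 3-dimensional space the rank is at most 3.)

dim = 1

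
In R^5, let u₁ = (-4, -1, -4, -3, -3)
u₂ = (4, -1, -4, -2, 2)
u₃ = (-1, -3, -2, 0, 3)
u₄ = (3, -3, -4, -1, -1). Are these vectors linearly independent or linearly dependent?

linearly independent

Row-reduce the matrix whose columns are u₁, u₂, u₃, u₄.
The reduction yields 4 nonzero rows, so the rank is 4.
Since rank = 4 (the number of vectors), the set is linearly independent.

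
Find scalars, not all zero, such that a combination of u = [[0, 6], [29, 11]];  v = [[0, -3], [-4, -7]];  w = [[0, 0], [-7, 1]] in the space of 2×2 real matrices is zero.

Write each element as a vector in ℝ⁴ using {E₁₁, E₁₂, E₂₁, E₂₂}.
Set up α₁u + … + α₃w = 0 and solve the homogeneous system.
One solution (up to scaling) is (1, 2, 3).

u + 2v + 3w = 0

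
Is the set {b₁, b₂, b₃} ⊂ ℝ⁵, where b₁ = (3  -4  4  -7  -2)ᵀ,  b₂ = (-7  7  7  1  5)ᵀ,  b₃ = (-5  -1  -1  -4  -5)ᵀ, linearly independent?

Row-reduce the matrix whose columns are b₁, b₂, b₃.
The reduction yields 3 nonzero rows, so the rank is 3.
Since rank = 3 (the number of vectors), the set is linearly independent.

linearly independent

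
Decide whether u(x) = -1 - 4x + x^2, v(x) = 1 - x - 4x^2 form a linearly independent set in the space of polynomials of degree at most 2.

linearly independent

Write each element as a coordinate vector in ℝ³ using {1, x, x^2}.
Place the vectors as rows of a 2×3 matrix and reduce to echelon form.
The reduction yields 2 nonzero rows, so the rank is 2.
Since rank = 2 (the number of vectors), the set is linearly independent.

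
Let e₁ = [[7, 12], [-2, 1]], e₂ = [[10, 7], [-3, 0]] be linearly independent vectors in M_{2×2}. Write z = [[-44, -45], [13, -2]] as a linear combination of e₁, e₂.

z = -2e₁ - 3e₂

Take coordinate vectors relative to {E₁₁, E₁₂, E₂₁, E₂₂}.
Write z = α₁e₁ + α₂e₂ and equate components.
The system has the unique solution (α₁, α₂) = (-2, -3).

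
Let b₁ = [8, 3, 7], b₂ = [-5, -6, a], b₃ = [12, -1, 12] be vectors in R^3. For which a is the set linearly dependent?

The set is linearly dependent precisely when det[b₁; b₂; b₃] = 0.
Cofactor expansion gives det = 44*a + 143.
This vanishes exactly when a = -13/4.

a = -13/4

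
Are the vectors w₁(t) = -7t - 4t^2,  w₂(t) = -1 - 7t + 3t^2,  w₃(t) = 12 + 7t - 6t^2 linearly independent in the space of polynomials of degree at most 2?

linearly independent

Take coordinates with respect to the standard basis {1, t, t^2}.
The matrix [w₁|w₂|w₃] has determinant -518.
A nonzero determinant means the columns are linearly independent.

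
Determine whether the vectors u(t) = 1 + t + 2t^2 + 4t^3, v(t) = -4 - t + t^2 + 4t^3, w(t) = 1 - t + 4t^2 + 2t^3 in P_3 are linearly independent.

Write each element as a coordinate vector in ℝ⁴ using {1, t, …, t^3}.
Row-reduce the matrix whose columns are u, v, w.
The reduction yields 3 nonzero rows, so the rank is 3.
Since rank = 3 (the number of vectors), the set is linearly independent.

linearly independent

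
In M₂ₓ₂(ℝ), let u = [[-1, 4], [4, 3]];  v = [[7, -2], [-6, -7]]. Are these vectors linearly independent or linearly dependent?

linearly independent

Write each element as a coordinate vector in ℝ⁴ using {E₁₁, E₁₂, E₂₁, E₂₂}.
Place the vectors as rows of a 2×4 matrix and reduce to echelon form.
The reduction yields 2 nonzero rows, so the rank is 2.
Since rank = 2 (the number of vectors), the set is linearly independent.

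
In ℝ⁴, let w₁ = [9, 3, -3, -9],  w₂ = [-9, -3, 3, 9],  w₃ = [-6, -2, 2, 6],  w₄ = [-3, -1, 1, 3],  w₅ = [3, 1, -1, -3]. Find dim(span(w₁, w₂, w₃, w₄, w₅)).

1

Put the 4×5 matrix [w₁|w₂|w₃|w₄|w₅] into echelon form.
The echelon form has 1 nonzero row, so the rank is 1.
(With 5 elements in a 4-dimensional space the rank is at most 4.)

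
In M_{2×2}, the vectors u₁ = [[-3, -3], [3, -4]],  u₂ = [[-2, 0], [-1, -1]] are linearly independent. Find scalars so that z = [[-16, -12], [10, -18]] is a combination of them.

z = 4u₁ + 2u₂

Identify each element with its coordinate vector in ℝ⁴ via {E₁₁, E₁₂, E₂₁, E₂₂}.
Solve the system with u₁, u₂ as columns and z as the right-hand side.
Row-reducing the augmented matrix gives the unique coefficients (a₁, a₂) = (4, 2).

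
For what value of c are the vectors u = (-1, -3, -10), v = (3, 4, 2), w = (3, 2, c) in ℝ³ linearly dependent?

The vectors are dependent exactly when the determinant of the matrix with rows u, v, w vanishes.
Expanding, det = 5*c + 46.
Solving 5*c + 46 = 0 yields c = -46/5.

c = -46/5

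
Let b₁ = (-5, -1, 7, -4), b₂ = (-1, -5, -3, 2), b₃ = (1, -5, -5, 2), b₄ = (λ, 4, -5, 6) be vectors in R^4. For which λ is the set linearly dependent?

λ = 37/11

The vectors are dependent exactly when the determinant of the matrix with rows b₁, b₂, b₃, b₄ vanishes.
Cofactor expansion gives det = 44*λ - 148.
Setting this to zero gives λ = 37/11.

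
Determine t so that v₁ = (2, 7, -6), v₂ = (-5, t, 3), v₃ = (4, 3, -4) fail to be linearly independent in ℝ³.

The vectors are dependent exactly when the determinant of the matrix with rows v₁, v₂, v₃ vanishes.
Expanding, det = 16*t + 16.
Solving 16*t + 16 = 0 yields t = -1.

t = -1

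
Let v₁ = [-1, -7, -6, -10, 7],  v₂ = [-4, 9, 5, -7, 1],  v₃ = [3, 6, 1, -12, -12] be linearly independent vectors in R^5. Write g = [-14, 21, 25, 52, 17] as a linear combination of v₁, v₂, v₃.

g = -3v₁ + 2v₂ - 3v₃

Write g = c₁v₁ + … + c₃v₃ and equate components.
Back-substitution yields (c₁, c₂, c₃) = (-3, 2, -3).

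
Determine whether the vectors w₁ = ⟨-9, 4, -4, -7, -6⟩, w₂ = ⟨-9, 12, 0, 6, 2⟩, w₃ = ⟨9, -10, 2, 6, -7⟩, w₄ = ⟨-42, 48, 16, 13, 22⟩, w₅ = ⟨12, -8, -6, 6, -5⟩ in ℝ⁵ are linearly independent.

The matrix [w₁|w₂|w₃|w₄|w₅] has determinant 0.
A zero determinant means the columns are linearly dependent.
Indeed w₁ - 3w₂ + w₄ + 2w₅ = 0.

linearly dependent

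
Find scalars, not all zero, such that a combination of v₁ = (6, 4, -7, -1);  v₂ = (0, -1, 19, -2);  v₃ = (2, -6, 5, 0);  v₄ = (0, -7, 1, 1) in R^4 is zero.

v₁ + v₂ - 3v₃ + 3v₄ = 0

Row-reduce the matrix with v₁, v₂, v₃, v₄ as columns; the null space gives the coefficients.
A generator of the null space is (1, 1, -3, 3).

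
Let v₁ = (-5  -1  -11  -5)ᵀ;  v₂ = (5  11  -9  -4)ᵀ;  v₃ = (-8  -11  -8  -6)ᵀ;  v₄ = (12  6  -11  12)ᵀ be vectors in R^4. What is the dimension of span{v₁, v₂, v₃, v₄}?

Row-reduce the 4×4 matrix with these as rows.
Exactly 4 pivots survive; hence the rank is 4.

4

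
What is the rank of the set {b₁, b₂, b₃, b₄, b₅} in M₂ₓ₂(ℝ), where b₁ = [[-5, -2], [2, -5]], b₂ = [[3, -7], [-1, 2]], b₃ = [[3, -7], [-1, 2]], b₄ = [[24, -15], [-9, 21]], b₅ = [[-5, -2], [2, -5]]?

rank 2

Pass to coordinate vectors with respect to the basis {E₁₁, E₁₂, E₂₁, E₂₂}.
Apply Gaussian elimination to the matrix whose rows are b₁, b₂, b₃, b₄, b₅.
The echelon form has 2 nonzero rows, so the rank is 2.
(With 5 elements in a 4-dimensional space the rank is at most 4.)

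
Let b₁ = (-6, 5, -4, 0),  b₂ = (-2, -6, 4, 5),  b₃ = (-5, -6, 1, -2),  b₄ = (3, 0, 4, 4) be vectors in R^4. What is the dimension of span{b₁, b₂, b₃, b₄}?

dim = 4

Apply Gaussian elimination to the matrix whose rows are b₁, b₂, b₃, b₄.
Reduction leaves 4 leading entries, giving rank 4.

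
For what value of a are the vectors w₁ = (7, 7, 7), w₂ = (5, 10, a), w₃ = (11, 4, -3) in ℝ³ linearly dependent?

a = 15

Place the vectors as rows of a 3×3 matrix; dependence ⇔ determinant zero.
The determinant works out to 49*a - 735.
This vanishes exactly when a = 15.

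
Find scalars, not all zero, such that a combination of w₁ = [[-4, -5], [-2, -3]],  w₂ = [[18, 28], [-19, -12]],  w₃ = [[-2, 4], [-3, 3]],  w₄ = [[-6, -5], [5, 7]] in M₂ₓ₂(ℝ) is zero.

w₁ + w₂ - 2w₃ + 3w₄ = 0

Write each element as a vector in ℝ⁴ using {E₁₁, E₁₂, E₂₁, E₂₂}.
Write the vectors as columns of a matrix and find a nonzero vector in its null space.
A generator of the null space is (1, 1, -2, 3).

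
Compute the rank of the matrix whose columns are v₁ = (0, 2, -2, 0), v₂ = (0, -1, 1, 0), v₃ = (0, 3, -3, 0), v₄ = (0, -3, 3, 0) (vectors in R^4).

Put the 4×4 matrix [v₁|v₂|v₃|v₄] into echelon form.
The echelon form has 1 nonzero row, so the rank is 1.

rank 1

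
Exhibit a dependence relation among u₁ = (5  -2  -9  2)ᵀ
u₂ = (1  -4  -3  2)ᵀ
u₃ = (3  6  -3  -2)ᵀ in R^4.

u₁ - 2u₂ - u₃ = 0

Row-reduce the matrix with u₁, u₂, u₃ as columns; the null space gives the coefficients.
The free variable yields coefficients (1, -2, -1) (any nonzero multiple also works).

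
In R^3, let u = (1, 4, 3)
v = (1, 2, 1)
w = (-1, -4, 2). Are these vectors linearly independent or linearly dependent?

linearly independent

The matrix [u|v|w] has determinant -10.
A nonzero determinant means the columns are linearly independent.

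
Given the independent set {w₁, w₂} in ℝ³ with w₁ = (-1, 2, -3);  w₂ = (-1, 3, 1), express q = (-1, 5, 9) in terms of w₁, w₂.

q = -2w₁ + 3w₂

Set up the augmented matrix [w₁ | w₂ | q] and row-reduce.
Row-reducing the augmented matrix gives the unique coefficients (α₁, α₂) = (-2, 3).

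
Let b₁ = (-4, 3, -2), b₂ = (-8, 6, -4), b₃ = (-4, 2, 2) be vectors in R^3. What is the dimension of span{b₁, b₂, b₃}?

2

Form the matrix with b₁, b₂, b₃ as columns and reduce.
There are 2 pivot columns, so rank = 2.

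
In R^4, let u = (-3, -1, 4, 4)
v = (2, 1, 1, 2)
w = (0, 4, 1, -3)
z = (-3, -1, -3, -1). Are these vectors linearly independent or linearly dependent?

linearly independent

The matrix [u|v|w|z] has determinant 198.
A nonzero determinant means the columns are linearly independent.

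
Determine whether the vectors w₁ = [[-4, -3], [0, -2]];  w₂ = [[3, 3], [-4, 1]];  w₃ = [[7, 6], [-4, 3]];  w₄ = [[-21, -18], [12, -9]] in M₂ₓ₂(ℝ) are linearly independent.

linearly dependent

Take coordinates with respect to the standard basis {E₁₁, E₁₂, E₂₁, E₂₂}.
Place the vectors as rows of a 4×4 matrix and reduce to echelon form.
The reduction yields 2 nonzero rows, so the rank is 2.
Since rank 2 < 4, the set is linearly dependent.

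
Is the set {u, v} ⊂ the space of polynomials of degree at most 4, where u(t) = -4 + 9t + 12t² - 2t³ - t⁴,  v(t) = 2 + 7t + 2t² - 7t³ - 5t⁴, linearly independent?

linearly independent

Take coordinates with respect to the standard basis {1, t, …, t⁴}.
Place the vectors as rows of a 2×5 matrix and reduce to echelon form.
The reduction yields 2 nonzero rows, so the rank is 2.
Since rank = 2 (the number of vectors), the set is linearly independent.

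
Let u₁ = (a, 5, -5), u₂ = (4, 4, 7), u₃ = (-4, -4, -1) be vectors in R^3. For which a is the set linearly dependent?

The vectors are dependent exactly when the determinant of the matrix with rows u₁, u₂, u₃ vanishes.
Cofactor expansion gives det = 24*a - 120.
This vanishes exactly when a = 5.

a = 5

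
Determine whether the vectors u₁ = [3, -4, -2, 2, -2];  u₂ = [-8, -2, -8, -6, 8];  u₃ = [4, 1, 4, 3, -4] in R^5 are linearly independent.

Place the vectors as rows of a 3×5 matrix and reduce to echelon form.
The reduction yields 2 nonzero rows, so the rank is 2.
Since rank 2 < 3, the set is linearly dependent.

linearly dependent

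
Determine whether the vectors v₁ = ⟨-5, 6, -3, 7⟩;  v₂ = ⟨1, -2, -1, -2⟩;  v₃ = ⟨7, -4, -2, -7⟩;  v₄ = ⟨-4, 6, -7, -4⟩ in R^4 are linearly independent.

linearly independent

The matrix [v₁|v₂|v₃|v₄] has determinant 616.
A nonzero determinant means the columns are linearly independent.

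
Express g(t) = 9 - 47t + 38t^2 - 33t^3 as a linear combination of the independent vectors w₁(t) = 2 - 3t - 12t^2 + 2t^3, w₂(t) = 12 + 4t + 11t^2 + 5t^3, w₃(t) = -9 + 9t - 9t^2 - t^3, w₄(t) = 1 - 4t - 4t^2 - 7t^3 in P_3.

Work in coordinates with respect to the standard basis {1, t, …, t^3}.
Write g = a₁w₁ + … + a₄w₄ and equate components.
Row-reducing the augmented matrix gives the unique coefficients (a₁, …, a₄) = (-3, -2, -4, 3).

g = -3w₁ - 2w₂ - 4w₃ + 3w₄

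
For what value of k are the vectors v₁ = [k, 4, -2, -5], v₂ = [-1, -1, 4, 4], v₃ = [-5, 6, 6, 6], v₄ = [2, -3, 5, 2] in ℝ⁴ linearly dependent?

The vectors are dependent exactly when the determinant of the matrix with rows v₁, v₂, v₃, v₄ vanishes.
Expanding, det = 90*k - 117.
This vanishes exactly when k = 13/10.

k = 13/10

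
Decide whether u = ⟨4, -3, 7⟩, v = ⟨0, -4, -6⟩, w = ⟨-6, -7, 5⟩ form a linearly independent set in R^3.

linearly independent

Row-reduce the matrix whose columns are u, v, w.
The reduction yields 3 nonzero rows, so the rank is 3.
Since rank = 3 (the number of vectors), the set is linearly independent.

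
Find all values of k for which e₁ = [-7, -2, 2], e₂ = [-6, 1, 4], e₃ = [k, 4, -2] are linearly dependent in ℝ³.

k = 51/5

The set is linearly dependent precisely when det[e₁; e₂; e₃] = 0.
Expanding, det = 102 - 10*k.
Solving 102 - 10*k = 0 yields k = 51/5.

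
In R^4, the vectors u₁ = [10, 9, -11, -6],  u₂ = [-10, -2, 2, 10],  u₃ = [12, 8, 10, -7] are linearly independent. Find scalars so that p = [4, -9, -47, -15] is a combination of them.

p = u₁ - 3u₂ - 3u₃

Write p = c₁u₁ + … + c₃u₃ and equate components.
Row-reducing the augmented matrix gives the unique coefficients (c₁, c₂, c₃) = (1, -3, -3).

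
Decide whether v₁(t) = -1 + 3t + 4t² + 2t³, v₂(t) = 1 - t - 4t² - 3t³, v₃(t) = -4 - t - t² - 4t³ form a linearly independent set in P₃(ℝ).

linearly independent

Take coordinates with respect to the standard basis {1, t, …, t³}.
Place the vectors as rows of a 3×4 matrix and reduce to echelon form.
The reduction yields 3 nonzero rows, so the rank is 3.
Since rank = 3 (the number of vectors), the set is linearly independent.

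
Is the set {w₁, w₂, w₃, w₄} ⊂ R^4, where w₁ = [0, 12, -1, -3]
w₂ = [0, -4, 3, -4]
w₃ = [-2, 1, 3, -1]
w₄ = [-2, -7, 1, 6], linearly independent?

linearly dependent

Place the vectors as rows of a 4×4 matrix and reduce to echelon form.
The reduction yields 3 nonzero rows, so the rank is 3.
Since rank 3 < 4, the set is linearly dependent.
Indeed w₁ + w₂ - w₃ + w₄ = 0.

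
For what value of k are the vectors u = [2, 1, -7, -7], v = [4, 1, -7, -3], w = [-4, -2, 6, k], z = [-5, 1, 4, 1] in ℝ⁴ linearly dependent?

Dependence holds iff the 4×4 matrix [u v w z] is singular.
The determinant works out to 22*k + 44.
Setting this to zero gives k = -2.

k = -2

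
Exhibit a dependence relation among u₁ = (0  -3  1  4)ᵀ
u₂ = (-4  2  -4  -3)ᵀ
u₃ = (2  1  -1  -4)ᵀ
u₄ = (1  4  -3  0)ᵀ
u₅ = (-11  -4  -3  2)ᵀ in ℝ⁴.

u₁ + 2u₂ - u₃ - u₄ - u₅ = 0

Row-reduce the matrix with u₁, u₂, u₃, u₄, u₅ as columns; the null space gives the coefficients.
The free variable yields coefficients (1, 2, -1, -1, -1) (any nonzero multiple also works).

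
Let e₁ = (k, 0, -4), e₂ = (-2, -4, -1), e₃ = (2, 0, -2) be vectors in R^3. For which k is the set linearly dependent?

Dependence holds iff the 3×3 matrix [e₁ e₂ e₃] is singular.
Cofactor expansion gives det = 8*k - 32.
This vanishes exactly when k = 4.

k = 4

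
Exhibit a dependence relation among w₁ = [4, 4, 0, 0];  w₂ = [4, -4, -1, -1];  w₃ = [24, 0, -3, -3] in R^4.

3w₁ + 3w₂ - w₃ = 0

Write the vectors as columns of a matrix and find a nonzero vector in its null space.
The free variable yields coefficients (3, 3, -1) (any nonzero multiple also works).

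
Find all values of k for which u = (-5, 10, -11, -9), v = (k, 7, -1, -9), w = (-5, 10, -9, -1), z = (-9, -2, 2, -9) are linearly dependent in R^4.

k = -33

Dependence holds iff the 4×4 matrix [u v w z] is singular.
Expanding, det = 200*k + 6600.
Setting this to zero gives k = -33.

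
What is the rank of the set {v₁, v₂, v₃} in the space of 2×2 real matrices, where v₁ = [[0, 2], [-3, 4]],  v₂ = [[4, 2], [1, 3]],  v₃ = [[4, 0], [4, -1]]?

rank 2

Pass to coordinate vectors with respect to the basis {E₁₁, E₁₂, E₂₁, E₂₂}.
Row-reduce the 3×4 matrix with these as rows.
The echelon form has 2 nonzero rows, so the rank is 2.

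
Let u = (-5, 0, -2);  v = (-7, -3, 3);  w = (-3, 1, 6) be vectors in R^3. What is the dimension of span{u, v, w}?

3

Form the matrix with u, v, w as columns and reduce.
There are 3 pivot columns, so rank = 3.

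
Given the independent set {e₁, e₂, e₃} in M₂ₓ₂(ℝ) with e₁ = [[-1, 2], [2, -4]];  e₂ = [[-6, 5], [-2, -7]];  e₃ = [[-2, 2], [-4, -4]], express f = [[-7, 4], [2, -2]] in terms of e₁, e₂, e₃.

Take coordinate vectors relative to {E₁₁, E₁₂, E₂₁, E₂₂}.
Write f = c₁e₁ + … + c₃e₃ and equate components.
Row-reducing the augmented matrix gives the unique coefficients (c₁, c₂, c₃) = (-1, 2, -2).

f = -e₁ + 2e₂ - 2e₃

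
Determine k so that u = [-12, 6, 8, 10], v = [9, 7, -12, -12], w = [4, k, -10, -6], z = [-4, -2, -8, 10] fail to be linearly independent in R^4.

k = 22/3

Place the vectors as rows of a 4×4 matrix; dependence ⇔ determinant zero.
The determinant works out to 7744 - 1056*k.
Solving 7744 - 1056*k = 0 yields k = 22/3.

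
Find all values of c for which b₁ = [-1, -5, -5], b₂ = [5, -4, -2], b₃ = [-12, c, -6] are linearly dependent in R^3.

Place the vectors as rows of a 3×3 matrix; dependence ⇔ determinant zero.
Cofactor expansion gives det = -27*c - 54.
Setting this to zero gives c = -2.

c = -2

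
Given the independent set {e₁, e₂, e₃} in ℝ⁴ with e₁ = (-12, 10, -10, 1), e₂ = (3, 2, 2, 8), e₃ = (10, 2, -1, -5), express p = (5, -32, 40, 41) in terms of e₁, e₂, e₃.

p = -3e₁ + 3e₂ - 4e₃

Write p = c₁e₁ + … + c₃e₃ and equate components.
Back-substitution yields (c₁, c₂, c₃) = (-3, 3, -4).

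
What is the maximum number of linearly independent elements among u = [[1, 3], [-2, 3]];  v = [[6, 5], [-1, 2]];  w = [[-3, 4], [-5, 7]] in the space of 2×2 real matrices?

2

Use coordinates relative to {E₁₁, E₁₂, E₂₁, E₂₂}.
Form the matrix with u, v, w as columns and reduce.
Reduction leaves 2 leading entries, giving rank 2.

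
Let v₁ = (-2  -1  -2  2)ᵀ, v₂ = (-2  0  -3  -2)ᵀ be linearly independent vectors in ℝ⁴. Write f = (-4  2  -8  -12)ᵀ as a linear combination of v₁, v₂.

Set up the augmented matrix [v₁ | v₂ | f] and row-reduce.
Row-reducing the augmented matrix gives the unique coefficients (c₁, c₂) = (-2, 4).

f = -2v₁ + 4v₂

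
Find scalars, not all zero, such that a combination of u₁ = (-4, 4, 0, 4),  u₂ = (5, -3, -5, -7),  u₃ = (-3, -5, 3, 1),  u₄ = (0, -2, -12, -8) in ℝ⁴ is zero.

Row-reduce the matrix with u₁, u₂, u₃, u₄ as columns; the null space gives the coefficients.
The free variable yields coefficients (3, 3, 1, -1) (any nonzero multiple also works).

3u₁ + 3u₂ + u₃ - u₄ = 0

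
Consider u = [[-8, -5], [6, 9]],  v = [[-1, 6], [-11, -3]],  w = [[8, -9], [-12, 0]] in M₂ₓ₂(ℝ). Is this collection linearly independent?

Write each element as a coordinate vector in ℝ⁴ using {E₁₁, E₁₂, E₂₁, E₂₂}.
Place the vectors as rows of a 3×4 matrix and reduce to echelon form.
The reduction yields 3 nonzero rows, so the rank is 3.
Since rank = 3 (the number of vectors), the set is linearly independent.

linearly independent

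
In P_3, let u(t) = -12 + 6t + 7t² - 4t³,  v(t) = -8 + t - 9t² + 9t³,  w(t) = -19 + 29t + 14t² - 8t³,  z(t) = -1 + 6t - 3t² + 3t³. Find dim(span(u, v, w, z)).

dim = 3

Pass to coordinate vectors with respect to the basis {1, t, …, t³}.
Apply Gaussian elimination to the matrix whose rows are u, v, w, z.
Exactly 3 pivots survive; hence the rank is 3.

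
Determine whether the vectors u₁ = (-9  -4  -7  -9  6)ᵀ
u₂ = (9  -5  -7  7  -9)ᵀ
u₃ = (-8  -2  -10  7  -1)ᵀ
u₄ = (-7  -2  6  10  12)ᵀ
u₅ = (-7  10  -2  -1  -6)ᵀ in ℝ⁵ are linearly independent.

The matrix [u₁|u₂|u₃|u₄|u₅] has determinant -3675.
A nonzero determinant means the columns are linearly independent.

linearly independent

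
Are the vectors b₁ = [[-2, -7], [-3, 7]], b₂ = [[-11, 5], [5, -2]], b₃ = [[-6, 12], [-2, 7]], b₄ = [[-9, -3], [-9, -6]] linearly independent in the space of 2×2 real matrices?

Take coordinates with respect to the standard basis {E₁₁, E₁₂, E₂₁, E₂₂}.
Row-reduce the matrix whose columns are b₁, b₂, b₃, b₄.
The reduction yields 4 nonzero rows, so the rank is 4.
Since rank = 4 (the number of vectors), the set is linearly independent.

linearly independent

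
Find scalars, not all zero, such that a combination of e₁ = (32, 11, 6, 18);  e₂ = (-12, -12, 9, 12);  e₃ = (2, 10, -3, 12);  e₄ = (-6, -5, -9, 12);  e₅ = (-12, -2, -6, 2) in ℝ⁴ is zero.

e₁ - e₃ - e₄ + 3e₅ = 0

Row-reduce the matrix with e₁, e₂, e₃, e₄, e₅ as columns; the null space gives the coefficients.
The free variable yields coefficients (1, 0, -1, -1, 3) (any nonzero multiple also works).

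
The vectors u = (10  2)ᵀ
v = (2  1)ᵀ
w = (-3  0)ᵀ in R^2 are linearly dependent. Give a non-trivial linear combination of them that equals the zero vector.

u - 2v + 2w = 0

Solve the homogeneous system with u, v, w as columns by row-reducing the coefficient matrix.
The free variable yields coefficients (1, -2, 2) (any nonzero multiple also works).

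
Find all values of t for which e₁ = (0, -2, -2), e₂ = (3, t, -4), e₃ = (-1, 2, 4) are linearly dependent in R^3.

The vectors are dependent exactly when the determinant of the matrix with rows e₁, e₂, e₃ vanishes.
Expanding, det = 4 - 2*t.
Solving 4 - 2*t = 0 yields t = 2.

t = 2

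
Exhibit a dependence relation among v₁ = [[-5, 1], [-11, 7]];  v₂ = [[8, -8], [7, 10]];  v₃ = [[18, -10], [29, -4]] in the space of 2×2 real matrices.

Take coordinates with respect to {E₁₁, E₁₂, E₂₁, E₂₂}.
Set up α₁v₁ + … + α₃v₃ = 0 and solve the homogeneous system.
One solution (up to scaling) is (2, -1, 1).

2v₁ - v₂ + v₃ = 0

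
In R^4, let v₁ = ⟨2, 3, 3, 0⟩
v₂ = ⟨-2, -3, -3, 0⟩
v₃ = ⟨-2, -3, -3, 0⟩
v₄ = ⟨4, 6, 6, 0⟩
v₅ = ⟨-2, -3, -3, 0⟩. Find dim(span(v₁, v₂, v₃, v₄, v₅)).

1

Form the matrix with v₁, v₂, v₃, v₄, v₅ as columns and reduce.
Exactly 1 pivot survives; hence the rank is 1.
(With 5 elements in a 4-dimensional space the rank is at most 4.)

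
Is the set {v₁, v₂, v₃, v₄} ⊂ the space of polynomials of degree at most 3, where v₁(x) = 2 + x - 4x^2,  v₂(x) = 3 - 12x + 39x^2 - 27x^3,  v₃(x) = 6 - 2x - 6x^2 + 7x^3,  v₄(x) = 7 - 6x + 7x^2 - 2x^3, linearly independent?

linearly dependent

Take coordinates with respect to the standard basis {1, x, …, x^3}.
Form the 4×4 matrix with these as columns; its determinant is 0.
A zero determinant means the columns are linearly dependent.
Indeed v₂ + 3v₃ - 3v₄ = 0.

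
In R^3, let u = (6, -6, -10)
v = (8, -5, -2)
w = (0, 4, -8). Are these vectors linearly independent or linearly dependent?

linearly independent

Form the 3×3 matrix with these as columns; its determinant is -416.
A nonzero determinant means the columns are linearly independent.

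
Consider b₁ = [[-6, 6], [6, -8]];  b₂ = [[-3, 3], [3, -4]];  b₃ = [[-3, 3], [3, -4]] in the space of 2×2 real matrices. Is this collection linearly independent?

linearly dependent

Write each element as a coordinate vector in ℝ⁴ using {E₁₁, E₁₂, E₂₁, E₂₂}.
Row-reduce the matrix whose columns are b₁, b₂, b₃.
The reduction yields 1 nonzero row, so the rank is 1.
Since rank 1 < 3, the set is linearly dependent.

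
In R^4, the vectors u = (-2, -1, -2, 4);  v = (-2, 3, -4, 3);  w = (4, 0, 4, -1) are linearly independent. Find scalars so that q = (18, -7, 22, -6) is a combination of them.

q = u - 2v + 4w

Set up the augmented matrix [u | v | w | q] and row-reduce.
Back-substitution yields (α₁, α₂, α₃) = (1, -2, 4).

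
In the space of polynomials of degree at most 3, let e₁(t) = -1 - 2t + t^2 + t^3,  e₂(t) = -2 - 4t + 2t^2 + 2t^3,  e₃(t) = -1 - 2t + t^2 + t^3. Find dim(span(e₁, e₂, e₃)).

1

Use coordinates relative to {1, t, …, t^3}.
Form the matrix with e₁, e₂, e₃ as columns and reduce.
Exactly 1 pivot survives; hence the rank is 1.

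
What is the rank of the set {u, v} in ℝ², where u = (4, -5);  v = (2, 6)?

Row-reduce the 2×2 matrix with these as rows.
Reduction leaves 2 leading entries, giving rank 2.

2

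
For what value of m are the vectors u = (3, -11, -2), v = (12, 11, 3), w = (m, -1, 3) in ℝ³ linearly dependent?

m = 48

The set is linearly dependent precisely when det[u; v; w] = 0.
Cofactor expansion gives det = 528 - 11*m.
Solving 528 - 11*m = 0 yields m = 48.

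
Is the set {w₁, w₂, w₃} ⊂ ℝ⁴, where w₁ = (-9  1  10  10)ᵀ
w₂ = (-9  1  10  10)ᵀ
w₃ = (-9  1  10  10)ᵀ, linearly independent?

linearly dependent

Two of the vectors are equal, giving an immediate dependence.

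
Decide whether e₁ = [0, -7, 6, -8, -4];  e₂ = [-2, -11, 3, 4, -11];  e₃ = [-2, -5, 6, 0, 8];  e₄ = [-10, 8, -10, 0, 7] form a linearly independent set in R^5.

linearly independent

Place the vectors as rows of a 4×5 matrix and reduce to echelon form.
The reduction yields 4 nonzero rows, so the rank is 4.
Since rank = 4 (the number of vectors), the set is linearly independent.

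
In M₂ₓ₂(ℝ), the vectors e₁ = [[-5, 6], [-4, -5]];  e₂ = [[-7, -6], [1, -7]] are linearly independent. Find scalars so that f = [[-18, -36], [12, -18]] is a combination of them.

Identify each element with its coordinate vector in ℝ⁴ via {E₁₁, E₁₂, E₂₁, E₂₂}.
Since e₁, e₂ are independent, the coefficients expressing f are uniquely determined by a linear system.
Row-reducing the augmented matrix gives the unique coefficients (c₁, c₂) = (-2, 4).

f = -2e₁ + 4e₂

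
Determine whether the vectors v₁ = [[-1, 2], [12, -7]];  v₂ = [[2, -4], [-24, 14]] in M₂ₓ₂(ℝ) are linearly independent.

linearly dependent

Take coordinates with respect to the standard basis {E₁₁, E₁₂, E₂₁, E₂₂}.
Place the vectors as rows of a 2×4 matrix and reduce to echelon form.
The reduction yields 1 nonzero row, so the rank is 1.
Since rank 1 < 2, the set is linearly dependent.
Indeed 2v₁ + v₂ = 0.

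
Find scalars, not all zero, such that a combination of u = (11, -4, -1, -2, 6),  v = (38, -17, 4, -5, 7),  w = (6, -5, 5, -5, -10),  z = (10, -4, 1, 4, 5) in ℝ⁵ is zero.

Write the vectors as columns of a matrix and find a nonzero vector in its null space.
A generator of the null space is (2, -1, 1, 1).

2u - v + w + z = 0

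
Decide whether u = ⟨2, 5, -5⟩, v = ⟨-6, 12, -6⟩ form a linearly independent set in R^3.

Row-reduce the matrix whose columns are u, v.
The reduction yields 2 nonzero rows, so the rank is 2.
Since rank = 2 (the number of vectors), the set is linearly independent.

linearly independent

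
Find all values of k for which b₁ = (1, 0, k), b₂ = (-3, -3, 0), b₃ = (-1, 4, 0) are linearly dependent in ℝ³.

Dependence holds iff the 3×3 matrix [b₁ b₂ b₃] is singular.
The determinant works out to -15*k.
Setting this to zero gives k = 0.

k = 0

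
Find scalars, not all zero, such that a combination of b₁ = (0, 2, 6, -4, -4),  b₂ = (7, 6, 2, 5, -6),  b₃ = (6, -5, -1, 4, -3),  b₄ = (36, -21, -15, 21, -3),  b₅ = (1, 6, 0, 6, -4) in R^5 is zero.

3b₁ - 3b₂ - 3b₃ + b₄ + 3b₅ = 0

Write the vectors as columns of a matrix and find a nonzero vector in its null space.
A generator of the null space is (3, -3, -3, 1, 3).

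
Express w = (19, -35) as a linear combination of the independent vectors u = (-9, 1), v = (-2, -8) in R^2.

Write w = α₁u + α₂v and equate components.
Row-reducing the augmented matrix gives the unique coefficients (α₁, α₂) = (-3, 4).

w = -3u + 4v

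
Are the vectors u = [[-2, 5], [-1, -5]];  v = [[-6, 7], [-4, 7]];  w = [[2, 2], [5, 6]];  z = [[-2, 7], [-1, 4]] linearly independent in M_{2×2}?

linearly independent

Write each element as a coordinate vector in ℝ⁴ using {E₁₁, E₁₂, E₂₁, E₂₂}.
Form the 4×4 matrix with these as columns; its determinant is 806.
A nonzero determinant means the columns are linearly independent.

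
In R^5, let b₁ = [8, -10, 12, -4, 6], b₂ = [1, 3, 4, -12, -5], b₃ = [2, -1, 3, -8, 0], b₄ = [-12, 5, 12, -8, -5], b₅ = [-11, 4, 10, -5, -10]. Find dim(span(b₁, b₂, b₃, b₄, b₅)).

5

Put the 5×5 matrix [b₁|b₂|b₃|b₄|b₅] into echelon form.
Exactly 5 pivots survive; hence the rank is 5.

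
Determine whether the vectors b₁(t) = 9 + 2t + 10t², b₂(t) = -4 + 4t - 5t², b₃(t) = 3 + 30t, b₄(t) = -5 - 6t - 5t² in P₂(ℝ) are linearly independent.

linearly dependent

Take coordinates with respect to the standard basis {1, t, t²}.
There are 4 vectors in a 3-dimensional space, so they cannot be linearly independent.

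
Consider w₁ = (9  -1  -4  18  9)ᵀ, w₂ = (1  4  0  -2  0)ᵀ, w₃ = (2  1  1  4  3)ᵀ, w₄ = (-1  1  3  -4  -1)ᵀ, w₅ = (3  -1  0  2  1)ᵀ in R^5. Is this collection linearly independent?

linearly dependent

The matrix [w₁|w₂|w₃|w₄|w₅] has determinant 0.
A zero determinant means the columns are linearly dependent.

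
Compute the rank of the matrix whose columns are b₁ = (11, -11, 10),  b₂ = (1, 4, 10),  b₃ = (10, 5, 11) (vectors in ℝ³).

rank 3

Put the 3×3 matrix [b₁|b₂|b₃] into echelon form.
Reduction leaves 3 leading entries, giving rank 3.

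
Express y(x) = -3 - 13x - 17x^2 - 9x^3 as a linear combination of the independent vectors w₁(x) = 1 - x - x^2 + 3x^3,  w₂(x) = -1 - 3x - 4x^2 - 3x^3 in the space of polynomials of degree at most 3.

y = w₁ + 4w₂

Take coordinate vectors relative to {1, x, …, x^3}.
Since w₁, w₂ are independent, the coefficients expressing y are uniquely determined by a linear system.
The system has the unique solution (a₁, a₂) = (1, 4).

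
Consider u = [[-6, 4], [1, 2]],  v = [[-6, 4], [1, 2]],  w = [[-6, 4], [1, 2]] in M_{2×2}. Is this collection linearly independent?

linearly dependent

Write each element as a coordinate vector in ℝ⁴ using {E₁₁, E₁₂, E₂₁, E₂₂}.
Two of the vectors are equal, giving an immediate dependence.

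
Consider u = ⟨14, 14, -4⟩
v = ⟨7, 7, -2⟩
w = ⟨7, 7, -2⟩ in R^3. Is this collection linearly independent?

linearly dependent

Two of the vectors are equal, giving an immediate dependence.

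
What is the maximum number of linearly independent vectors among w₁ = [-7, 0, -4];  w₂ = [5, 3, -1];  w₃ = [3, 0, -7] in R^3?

Row-reduce the 3×3 matrix with these as rows.
Exactly 3 pivots survive; hence the rank is 3.

3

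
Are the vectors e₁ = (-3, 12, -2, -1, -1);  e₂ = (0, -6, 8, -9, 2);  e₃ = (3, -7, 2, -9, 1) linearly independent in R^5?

linearly independent

Row-reduce the matrix whose columns are e₁, e₂, e₃.
The reduction yields 3 nonzero rows, so the rank is 3.
Since rank = 3 (the number of vectors), the set is linearly independent.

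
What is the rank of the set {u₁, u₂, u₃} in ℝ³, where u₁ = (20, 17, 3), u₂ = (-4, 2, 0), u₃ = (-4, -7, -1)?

rank 2

Form the matrix with u₁, u₂, u₃ as columns and reduce.
Exactly 2 pivots survive; hence the rank is 2.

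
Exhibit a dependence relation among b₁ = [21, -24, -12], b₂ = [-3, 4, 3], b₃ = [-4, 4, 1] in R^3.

Solve the homogeneous system with b₁, b₂, b₃ as columns by row-reducing the coefficient matrix.
One solution (up to scaling) is (1, 3, 3).

b₁ + 3b₂ + 3b₃ = 0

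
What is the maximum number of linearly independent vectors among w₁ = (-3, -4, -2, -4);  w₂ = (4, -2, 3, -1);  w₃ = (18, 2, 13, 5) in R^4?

Row-reduce the 3×4 matrix with these as rows.
Exactly 2 pivots survive; hence the rank is 2.

2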